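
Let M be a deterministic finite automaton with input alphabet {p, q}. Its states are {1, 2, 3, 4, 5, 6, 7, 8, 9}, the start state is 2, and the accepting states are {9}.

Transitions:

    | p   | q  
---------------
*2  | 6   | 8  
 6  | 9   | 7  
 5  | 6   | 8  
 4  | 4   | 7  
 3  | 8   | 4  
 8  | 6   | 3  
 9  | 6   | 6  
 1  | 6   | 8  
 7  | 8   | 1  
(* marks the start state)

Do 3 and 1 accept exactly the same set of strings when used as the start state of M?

No

States {5} cannot be reached from the start state, so discard them.
P0 = {9} | {1,2,3,4,6,7,8}.
On input p, block {1,2,3,4,6,7,8} splits into {1,2,3,4,7,8} and {6}.
On input p, block {1,2,3,4,7,8} splits into {1,2,8} and {3,4,7}.
On input q, block {1,2,8} splits into {1,2} and {8}.
Split {3,4,7} by δ(·,p) → {3,7} and {4}.
Refine {3,7} on symbol q: members go to different blocks, giving {3} and {7}.
No further refinement is possible. Final partition (7 blocks): {9} | {1,2} | {6} | {3} | {8} | {4} | {7}.
3 and 1 end up in different blocks, so they are distinguishable. For instance, the string 'pp' is accepted from only 1.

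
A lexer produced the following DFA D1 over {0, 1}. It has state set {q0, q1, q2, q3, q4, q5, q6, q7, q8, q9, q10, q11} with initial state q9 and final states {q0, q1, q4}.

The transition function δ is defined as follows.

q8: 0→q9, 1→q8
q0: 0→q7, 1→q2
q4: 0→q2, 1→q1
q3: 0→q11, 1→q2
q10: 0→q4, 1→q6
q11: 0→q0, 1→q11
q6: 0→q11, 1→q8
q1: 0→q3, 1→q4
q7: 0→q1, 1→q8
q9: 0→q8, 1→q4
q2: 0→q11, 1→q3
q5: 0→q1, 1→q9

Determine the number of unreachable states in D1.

3

Starting at q9 and following transitions, the reachable set is {q0, q1, q2, q3, q4, q7, q8, q9, q11}. That leaves q5, q6, q10 unreachable — 3 in total.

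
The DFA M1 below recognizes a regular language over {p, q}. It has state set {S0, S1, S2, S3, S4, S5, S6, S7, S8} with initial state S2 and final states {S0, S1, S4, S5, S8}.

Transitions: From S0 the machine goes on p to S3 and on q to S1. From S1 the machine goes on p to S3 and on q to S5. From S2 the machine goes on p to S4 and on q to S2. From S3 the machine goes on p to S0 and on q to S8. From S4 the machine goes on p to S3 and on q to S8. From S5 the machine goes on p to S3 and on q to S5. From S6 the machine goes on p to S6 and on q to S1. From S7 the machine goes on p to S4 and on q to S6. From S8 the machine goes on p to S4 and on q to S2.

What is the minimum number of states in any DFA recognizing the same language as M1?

Reachable states from the start: {S0,S1,S2,S3,S4,S5,S8}. Unreachable: {S6,S7} — drop them.
Initial partition by acceptance: {S0,S1,S4,S5,S8} | {S2,S3}.
Refine {S0,S1,S4,S5,S8} on symbol p: members go to different blocks, giving {S0,S1,S4,S5} and {S8}.
On input q, block {S0,S1,S4,S5} splits into {S0,S1,S5} and {S4}.
Split {S2,S3} by δ(·,p) → {S2} and {S3}.
No further refinement is possible. Final partition (5 blocks): {S0,S1,S5} | {S2} | {S8} | {S4} | {S3}.

5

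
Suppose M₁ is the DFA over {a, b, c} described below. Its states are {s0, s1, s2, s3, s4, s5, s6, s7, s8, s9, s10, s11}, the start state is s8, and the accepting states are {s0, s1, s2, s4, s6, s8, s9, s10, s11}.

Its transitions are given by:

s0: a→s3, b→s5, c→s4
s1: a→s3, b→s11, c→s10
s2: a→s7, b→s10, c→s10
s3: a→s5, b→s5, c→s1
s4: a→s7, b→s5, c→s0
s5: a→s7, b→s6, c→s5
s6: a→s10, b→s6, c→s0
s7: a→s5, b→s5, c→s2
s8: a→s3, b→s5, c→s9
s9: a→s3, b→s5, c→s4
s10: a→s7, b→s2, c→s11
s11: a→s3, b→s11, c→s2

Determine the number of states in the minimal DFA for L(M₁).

All states are reachable from the start state.
Initial partition by acceptance: {s0,s1,s2,s4,s6,s8,s9,s10,s11} | {s3,s5,s7}.
Split {s0,s1,s2,s4,s6,s8,s9,s10,s11} by δ(·,a) → {s0,s1,s2,s4,s8,s9,s10,s11} and {s6}.
Split {s0,s1,s2,s4,s8,s9,s10,s11} by δ(·,b) → {s0,s4,s8,s9} and {s1,s2,s10,s11}.
Refine {s3,s5,s7} on symbol b: members go to different blocks, giving {s3,s7} and {s5}.
No further refinement is possible. Final partition (5 blocks): {s0,s4,s8,s9} | {s3,s7} | {s6} | {s1,s2,s10,s11} | {s5}.

5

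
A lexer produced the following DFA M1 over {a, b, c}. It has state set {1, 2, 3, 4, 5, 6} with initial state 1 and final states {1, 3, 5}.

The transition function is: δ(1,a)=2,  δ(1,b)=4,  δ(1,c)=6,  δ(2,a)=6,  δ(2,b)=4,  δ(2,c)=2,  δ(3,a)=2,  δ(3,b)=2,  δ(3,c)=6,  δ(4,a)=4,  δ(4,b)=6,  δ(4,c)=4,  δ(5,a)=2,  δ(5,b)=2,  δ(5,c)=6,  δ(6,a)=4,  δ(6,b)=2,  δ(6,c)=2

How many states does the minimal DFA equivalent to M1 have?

2

States {3,5} cannot be reached from the start state, so discard them.
Initial partition by acceptance: {1} | {2,4,6}.
Stable partition: {1} | {2,4,6} — 2 equivalence classes.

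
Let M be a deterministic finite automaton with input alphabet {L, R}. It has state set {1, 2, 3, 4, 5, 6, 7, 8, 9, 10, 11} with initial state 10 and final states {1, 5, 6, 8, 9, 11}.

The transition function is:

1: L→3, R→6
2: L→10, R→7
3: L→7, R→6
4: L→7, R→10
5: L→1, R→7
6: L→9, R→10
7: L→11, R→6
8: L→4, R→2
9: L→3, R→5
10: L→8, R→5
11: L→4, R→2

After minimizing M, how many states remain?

P0 = {1,5,6,8,9,11} | {2,3,4,7,10}.
Refine {1,5,6,8,9,11} on symbol L: members go to different blocks, giving {1,8,9,11} and {5,6}.
Split {1,8,9,11} by δ(·,R) → {1,9} and {8,11}.
Refine {2,3,4,7,10} on symbol L: members go to different blocks, giving {2,3,4} and {7,10}.
Split {2,3,4} by δ(·,R) → {2,4} and {3}.
No further refinement is possible. Final partition (6 blocks): {1,9} | {2,4} | {5,6} | {8,11} | {7,10} | {3}.

6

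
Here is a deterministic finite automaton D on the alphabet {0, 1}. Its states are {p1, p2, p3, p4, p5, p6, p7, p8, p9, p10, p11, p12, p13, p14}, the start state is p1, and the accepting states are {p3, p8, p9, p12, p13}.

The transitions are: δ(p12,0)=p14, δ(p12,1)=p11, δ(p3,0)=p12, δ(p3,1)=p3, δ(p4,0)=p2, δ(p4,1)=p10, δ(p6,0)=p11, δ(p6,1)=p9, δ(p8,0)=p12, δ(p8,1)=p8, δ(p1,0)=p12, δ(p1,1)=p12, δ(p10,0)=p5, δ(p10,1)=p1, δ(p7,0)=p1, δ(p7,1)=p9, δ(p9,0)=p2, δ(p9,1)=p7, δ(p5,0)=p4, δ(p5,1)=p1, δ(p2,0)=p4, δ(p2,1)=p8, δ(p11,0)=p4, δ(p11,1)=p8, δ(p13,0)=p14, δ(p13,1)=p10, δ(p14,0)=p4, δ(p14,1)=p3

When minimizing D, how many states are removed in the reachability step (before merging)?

4

Starting at p1 and following transitions, the reachable set is {p1, p2, p3, p4, p5, p8, p10, p11, p12, p14}. That leaves p6, p7, p9, p13 unreachable — 4 in total.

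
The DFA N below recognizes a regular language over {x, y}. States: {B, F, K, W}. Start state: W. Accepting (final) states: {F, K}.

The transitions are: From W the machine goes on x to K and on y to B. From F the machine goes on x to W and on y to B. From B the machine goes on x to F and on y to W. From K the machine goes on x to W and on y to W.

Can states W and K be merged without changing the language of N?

Initial partition by acceptance: {F,K} | {B,W}.
The partition is now stable with 2 blocks: {F,K} | {B,W}.
W and K end up in different blocks, so they are distinguishable. For instance, the string 'ε' is accepted from only K.

No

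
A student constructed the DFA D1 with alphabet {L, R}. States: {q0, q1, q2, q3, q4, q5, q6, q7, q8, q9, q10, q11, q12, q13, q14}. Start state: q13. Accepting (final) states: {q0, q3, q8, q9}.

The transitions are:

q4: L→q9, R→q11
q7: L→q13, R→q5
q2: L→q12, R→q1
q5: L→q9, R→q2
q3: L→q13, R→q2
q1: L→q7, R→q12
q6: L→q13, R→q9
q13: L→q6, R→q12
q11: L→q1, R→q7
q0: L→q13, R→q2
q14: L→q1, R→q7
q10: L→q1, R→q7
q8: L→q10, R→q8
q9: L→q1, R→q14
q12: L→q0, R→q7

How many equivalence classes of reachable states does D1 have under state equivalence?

10

Reachable states from the start: {q0,q1,q2,q5,q6,q7,q9,q12,q13,q14}. Unreachable: {q3,q4,q8,q10,q11} — drop them.
Start with accepting vs non-accepting: {q0,q9} | {q1,q2,q5,q6,q7,q12,q13,q14}.
On input L, block {q1,q2,q5,q6,q7,q12,q13,q14} splits into {q1,q2,q6,q7,q13,q14} and {q5,q12}.
On input L, block {q1,q2,q6,q7,q13,q14} splits into {q1,q6,q7,q13,q14} and {q2}.
On input R, block {q0,q9} splits into {q0} and {q9}.
Refine {q1,q6,q7,q13,q14} on symbol R: members go to different blocks, giving {q1,q7,q13} and {q6} and {q14}.
Split {q1,q7,q13} by δ(·,L) → {q1,q7} and {q13}.
Refine {q1,q7} on symbol L: members go to different blocks, giving {q1} and {q7}.
Refine {q5,q12} on symbol L: members go to different blocks, giving {q5} and {q12}.
Stable partition: {q0} | {q1} | {q5} | {q2} | {q9} | {q6} | {q14} | {q13} | {q7} | {q12} — 10 equivalence classes.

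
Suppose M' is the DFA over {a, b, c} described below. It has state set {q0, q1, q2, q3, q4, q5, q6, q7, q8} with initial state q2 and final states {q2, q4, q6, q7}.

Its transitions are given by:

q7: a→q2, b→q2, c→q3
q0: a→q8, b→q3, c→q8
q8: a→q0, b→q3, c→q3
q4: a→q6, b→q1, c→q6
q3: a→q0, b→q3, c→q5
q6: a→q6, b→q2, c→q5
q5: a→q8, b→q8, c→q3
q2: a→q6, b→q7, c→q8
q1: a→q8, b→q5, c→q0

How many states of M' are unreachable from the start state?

BFS from q2 reaches {q0, q2, q3, q5, q6, q7, q8}; the 2 state(s) q1, q4 are never visited.

2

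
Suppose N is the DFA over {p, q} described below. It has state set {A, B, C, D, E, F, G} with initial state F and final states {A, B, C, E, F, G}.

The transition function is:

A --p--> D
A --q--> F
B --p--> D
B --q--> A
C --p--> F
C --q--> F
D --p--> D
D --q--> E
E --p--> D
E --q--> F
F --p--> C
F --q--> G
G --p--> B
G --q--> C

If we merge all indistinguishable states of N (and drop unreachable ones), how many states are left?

All states are reachable from the start state.
Initial partition by acceptance: {A,B,C,E,F,G} | {D}.
On input p, block {A,B,C,E,F,G} splits into {A,B,E} and {C,F,G}.
Refine {A,B,E} on symbol q: members go to different blocks, giving {A,E} and {B}.
Refine {C,F,G} on symbol p: members go to different blocks, giving {C,F} and {G}.
On input q, block {C,F} splits into {C} and {F}.
The partition is now stable with 6 blocks: {A,E} | {D} | {C} | {B} | {G} | {F}.

6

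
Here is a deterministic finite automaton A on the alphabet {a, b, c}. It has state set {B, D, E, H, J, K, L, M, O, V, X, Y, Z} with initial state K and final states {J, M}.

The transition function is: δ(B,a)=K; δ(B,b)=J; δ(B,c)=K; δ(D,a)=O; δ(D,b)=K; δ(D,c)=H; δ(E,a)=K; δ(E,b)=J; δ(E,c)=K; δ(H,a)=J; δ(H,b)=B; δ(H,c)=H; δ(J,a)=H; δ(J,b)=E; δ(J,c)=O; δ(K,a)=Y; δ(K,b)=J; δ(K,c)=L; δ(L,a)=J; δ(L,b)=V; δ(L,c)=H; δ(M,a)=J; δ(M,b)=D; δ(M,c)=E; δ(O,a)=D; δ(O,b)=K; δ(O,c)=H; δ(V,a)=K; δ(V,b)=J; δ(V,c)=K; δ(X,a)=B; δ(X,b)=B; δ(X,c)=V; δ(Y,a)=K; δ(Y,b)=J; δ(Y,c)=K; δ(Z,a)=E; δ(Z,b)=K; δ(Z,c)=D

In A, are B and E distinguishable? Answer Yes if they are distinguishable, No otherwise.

States {M,X,Z} cannot be reached from the start state, so discard them.
P0 = {J} | {B,D,E,H,K,L,O,V,Y}.
Split {B,D,E,H,K,L,O,V,Y} by δ(·,a) → {B,D,E,K,O,V,Y} and {H,L}.
On input b, block {B,D,E,K,O,V,Y} splits into {B,E,K,V,Y} and {D,O}.
Refine {B,E,K,V,Y} on symbol c: members go to different blocks, giving {B,E,V,Y} and {K}.
The partition is now stable with 5 blocks: {J} | {B,E,V,Y} | {H,L} | {D,O} | {K}.
B and E lie in the same block of the stable partition, so they are equivalent — no string distinguishes them.

No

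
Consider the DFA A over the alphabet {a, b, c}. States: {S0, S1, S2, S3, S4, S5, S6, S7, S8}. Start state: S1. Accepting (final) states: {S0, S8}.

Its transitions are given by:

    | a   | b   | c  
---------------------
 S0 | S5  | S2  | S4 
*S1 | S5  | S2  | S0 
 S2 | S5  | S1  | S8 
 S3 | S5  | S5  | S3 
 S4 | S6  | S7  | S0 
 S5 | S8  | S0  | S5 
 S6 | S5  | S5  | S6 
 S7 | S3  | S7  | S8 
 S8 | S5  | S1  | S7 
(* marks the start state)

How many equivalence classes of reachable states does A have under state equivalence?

Every state is reachable, so we keep all 9.
P0 = {S0,S8} | {S1,S2,S3,S4,S5,S6,S7}.
Refine {S1,S2,S3,S4,S5,S6,S7} on symbol a: members go to different blocks, giving {S1,S2,S3,S4,S6,S7} and {S5}.
On input a, block {S1,S2,S3,S4,S6,S7} splits into {S1,S2,S3,S6} and {S4,S7}.
Refine {S1,S2,S3,S6} on symbol b: members go to different blocks, giving {S1,S2} and {S3,S6}.
Stable partition: {S0,S8} | {S1,S2} | {S5} | {S4,S7} | {S3,S6} — 5 equivalence classes.

5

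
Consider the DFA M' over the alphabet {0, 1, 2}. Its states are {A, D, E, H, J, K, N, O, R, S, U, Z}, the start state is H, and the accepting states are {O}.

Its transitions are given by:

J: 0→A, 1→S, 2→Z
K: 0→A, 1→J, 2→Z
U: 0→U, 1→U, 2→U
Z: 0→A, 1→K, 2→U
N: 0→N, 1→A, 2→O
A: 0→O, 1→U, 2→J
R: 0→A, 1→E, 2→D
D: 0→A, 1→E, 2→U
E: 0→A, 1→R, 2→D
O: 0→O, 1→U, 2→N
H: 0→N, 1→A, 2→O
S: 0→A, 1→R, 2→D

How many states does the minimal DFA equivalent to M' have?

6

Initial partition by acceptance: {O} | {A,D,E,H,J,K,N,R,S,U,Z}.
Refine {A,D,E,H,J,K,N,R,S,U,Z} on symbol 0: members go to different blocks, giving {D,E,H,J,K,N,R,S,U,Z} and {A}.
Refine {D,E,H,J,K,N,R,S,U,Z} on symbol 0: members go to different blocks, giving {D,E,J,K,R,S,Z} and {H,N,U}.
On input 2, block {D,E,J,K,R,S,Z} splits into {E,J,K,R,S} and {D,Z}.
Refine {H,N,U} on symbol 1: members go to different blocks, giving {H,N} and {U}.
No further refinement is possible. Final partition (6 blocks): {O} | {E,J,K,R,S} | {A} | {H,N} | {D,Z} | {U}.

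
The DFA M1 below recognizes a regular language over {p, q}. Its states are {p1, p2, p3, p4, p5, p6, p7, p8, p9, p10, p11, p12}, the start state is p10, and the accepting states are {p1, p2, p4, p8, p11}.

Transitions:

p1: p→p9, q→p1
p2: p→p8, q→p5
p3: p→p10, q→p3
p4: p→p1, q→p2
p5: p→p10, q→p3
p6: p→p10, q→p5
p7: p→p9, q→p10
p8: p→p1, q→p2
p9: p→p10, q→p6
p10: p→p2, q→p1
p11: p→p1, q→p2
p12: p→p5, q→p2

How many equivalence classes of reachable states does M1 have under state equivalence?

First remove the unreachable states {p4,p7,p11,p12}; 8 states remain.
Initial partition by acceptance: {p1,p2,p8} | {p3,p5,p6,p9,p10}.
Refine {p1,p2,p8} on symbol p: members go to different blocks, giving {p2,p8} and {p1}.
Refine {p2,p8} on symbol p: members go to different blocks, giving {p2} and {p8}.
On input p, block {p3,p5,p6,p9,p10} splits into {p3,p5,p6,p9} and {p10}.
The partition is now stable with 5 blocks: {p2} | {p3,p5,p6,p9} | {p1} | {p8} | {p10}.

5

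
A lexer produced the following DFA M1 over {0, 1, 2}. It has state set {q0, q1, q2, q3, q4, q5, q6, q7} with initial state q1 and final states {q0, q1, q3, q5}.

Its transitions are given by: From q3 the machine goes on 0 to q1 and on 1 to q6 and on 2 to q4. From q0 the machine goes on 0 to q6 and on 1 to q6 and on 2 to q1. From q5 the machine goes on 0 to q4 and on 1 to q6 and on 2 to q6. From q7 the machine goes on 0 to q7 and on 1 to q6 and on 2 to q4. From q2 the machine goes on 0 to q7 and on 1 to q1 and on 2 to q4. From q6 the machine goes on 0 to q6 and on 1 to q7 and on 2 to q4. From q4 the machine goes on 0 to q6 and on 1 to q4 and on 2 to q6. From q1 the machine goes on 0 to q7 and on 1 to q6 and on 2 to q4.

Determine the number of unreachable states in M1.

BFS from q1 reaches {q1, q4, q6, q7}; the 4 state(s) q0, q2, q3, q5 are never visited.

4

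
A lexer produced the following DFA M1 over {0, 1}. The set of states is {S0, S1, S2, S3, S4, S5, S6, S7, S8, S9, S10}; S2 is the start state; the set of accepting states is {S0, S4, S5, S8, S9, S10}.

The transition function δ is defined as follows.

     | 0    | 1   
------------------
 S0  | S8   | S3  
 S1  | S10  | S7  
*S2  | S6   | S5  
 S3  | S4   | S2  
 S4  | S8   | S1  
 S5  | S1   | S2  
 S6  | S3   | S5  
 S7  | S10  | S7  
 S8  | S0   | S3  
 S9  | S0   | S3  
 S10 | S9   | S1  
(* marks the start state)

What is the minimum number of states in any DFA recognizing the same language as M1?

7

Initial partition by acceptance: {S0,S4,S5,S8,S9,S10} | {S1,S2,S3,S6,S7}.
On input 0, block {S0,S4,S5,S8,S9,S10} splits into {S0,S4,S8,S9,S10} and {S5}.
Refine {S1,S2,S3,S6,S7} on symbol 0: members go to different blocks, giving {S1,S3,S7} and {S2,S6}.
On input 1, block {S1,S3,S7} splits into {S1,S7} and {S3}.
Split {S0,S4,S8,S9,S10} by δ(·,1) → {S0,S8,S9} and {S4,S10}.
On input 0, block {S2,S6} splits into {S2} and {S6}.
Stable partition: {S0,S8,S9} | {S1,S7} | {S5} | {S2} | {S3} | {S4,S10} | {S6} — 7 equivalence classes.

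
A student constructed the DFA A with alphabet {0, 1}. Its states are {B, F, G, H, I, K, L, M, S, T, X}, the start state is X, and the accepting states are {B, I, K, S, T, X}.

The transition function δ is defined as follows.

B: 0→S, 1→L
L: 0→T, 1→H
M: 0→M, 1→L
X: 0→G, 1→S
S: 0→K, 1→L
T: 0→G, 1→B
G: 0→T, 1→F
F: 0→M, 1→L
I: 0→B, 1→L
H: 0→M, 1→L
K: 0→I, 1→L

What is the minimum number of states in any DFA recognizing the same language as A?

4

Initial partition by acceptance: {B,I,K,S,T,X} | {F,G,H,L,M}.
On input 0, block {B,I,K,S,T,X} splits into {B,I,K,S} and {T,X}.
Split {F,G,H,L,M} by δ(·,0) → {F,H,M} and {G,L}.
Stable partition: {B,I,K,S} | {F,H,M} | {T,X} | {G,L} — 4 equivalence classes.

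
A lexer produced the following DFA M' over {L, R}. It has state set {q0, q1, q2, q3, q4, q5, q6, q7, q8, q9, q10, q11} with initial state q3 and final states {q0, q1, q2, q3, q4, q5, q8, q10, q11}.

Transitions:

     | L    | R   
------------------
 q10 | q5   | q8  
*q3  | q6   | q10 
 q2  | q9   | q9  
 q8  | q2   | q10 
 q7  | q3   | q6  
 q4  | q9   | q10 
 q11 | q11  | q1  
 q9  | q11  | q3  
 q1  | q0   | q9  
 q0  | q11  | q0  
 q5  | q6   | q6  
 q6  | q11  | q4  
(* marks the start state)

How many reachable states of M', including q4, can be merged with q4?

First remove the unreachable states {q7}; 11 states remain.
Initial partition by acceptance: {q0,q1,q2,q3,q4,q5,q8,q10,q11} | {q6,q9}.
Refine {q0,q1,q2,q3,q4,q5,q8,q10,q11} on symbol L: members go to different blocks, giving {q0,q1,q8,q10,q11} and {q2,q3,q4,q5}.
On input L, block {q0,q1,q8,q10,q11} splits into {q0,q1,q11} and {q8,q10}.
Refine {q0,q1,q11} on symbol R: members go to different blocks, giving {q0,q11} and {q1}.
Split {q0,q11} by δ(·,R) → {q0} and {q11}.
Split {q2,q3,q4,q5} by δ(·,R) → {q2,q5} and {q3,q4}.
The partition is now stable with 7 blocks: {q0} | {q6,q9} | {q2,q5} | {q8,q10} | {q1} | {q11} | {q3,q4}.
State q4 belongs to the block {q3,q4}, which has 2 states.

2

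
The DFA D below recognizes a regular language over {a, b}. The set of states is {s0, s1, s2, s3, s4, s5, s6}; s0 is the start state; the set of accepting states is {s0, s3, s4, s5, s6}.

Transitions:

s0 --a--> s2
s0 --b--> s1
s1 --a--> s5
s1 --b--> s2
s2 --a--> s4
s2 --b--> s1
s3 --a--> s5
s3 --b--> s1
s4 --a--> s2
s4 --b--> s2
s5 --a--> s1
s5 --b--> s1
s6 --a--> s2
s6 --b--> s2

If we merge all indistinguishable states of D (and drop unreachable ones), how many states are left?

Reachable states from the start: {s0,s1,s2,s4,s5}. Unreachable: {s3,s6} — drop them.
Initial partition by acceptance: {s0,s4,s5} | {s1,s2}.
Stable partition: {s0,s4,s5} | {s1,s2} — 2 equivalence classes.

2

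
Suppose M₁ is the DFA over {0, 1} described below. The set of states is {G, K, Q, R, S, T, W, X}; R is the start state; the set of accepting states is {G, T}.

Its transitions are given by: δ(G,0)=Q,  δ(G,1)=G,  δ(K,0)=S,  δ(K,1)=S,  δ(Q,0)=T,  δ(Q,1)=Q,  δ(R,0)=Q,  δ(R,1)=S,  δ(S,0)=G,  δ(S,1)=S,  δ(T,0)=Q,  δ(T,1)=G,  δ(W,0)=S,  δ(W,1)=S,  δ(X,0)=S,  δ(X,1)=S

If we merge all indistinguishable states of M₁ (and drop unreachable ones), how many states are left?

First remove the unreachable states {K,W,X}; 5 states remain.
Start with accepting vs non-accepting: {G,T} | {Q,R,S}.
Refine {Q,R,S} on symbol 0: members go to different blocks, giving {Q,S} and {R}.
Stable partition: {G,T} | {Q,S} | {R} — 3 equivalence classes.

3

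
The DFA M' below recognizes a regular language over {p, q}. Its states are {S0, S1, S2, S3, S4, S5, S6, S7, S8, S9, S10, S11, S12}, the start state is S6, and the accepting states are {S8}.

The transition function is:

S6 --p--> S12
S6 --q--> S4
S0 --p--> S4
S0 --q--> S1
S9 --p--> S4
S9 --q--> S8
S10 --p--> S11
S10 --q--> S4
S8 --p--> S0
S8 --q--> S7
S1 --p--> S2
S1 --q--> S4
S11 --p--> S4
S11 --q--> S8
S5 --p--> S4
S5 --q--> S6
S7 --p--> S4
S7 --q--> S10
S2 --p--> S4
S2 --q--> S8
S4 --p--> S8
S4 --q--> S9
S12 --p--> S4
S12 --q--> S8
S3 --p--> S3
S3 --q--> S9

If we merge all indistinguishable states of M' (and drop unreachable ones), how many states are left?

5

States {S3,S5} cannot be reached from the start state, so discard them.
Initial partition by acceptance: {S8} | {S0,S1,S2,S4,S6,S7,S9,S10,S11,S12}.
Refine {S0,S1,S2,S4,S6,S7,S9,S10,S11,S12} on symbol p: members go to different blocks, giving {S0,S1,S2,S6,S7,S9,S10,S11,S12} and {S4}.
Refine {S0,S1,S2,S6,S7,S9,S10,S11,S12} on symbol p: members go to different blocks, giving {S0,S2,S7,S9,S11,S12} and {S1,S6,S10}.
On input q, block {S0,S2,S7,S9,S11,S12} splits into {S2,S9,S11,S12} and {S0,S7}.
Stable partition: {S8} | {S2,S9,S11,S12} | {S4} | {S1,S6,S10} | {S0,S7} — 5 equivalence classes.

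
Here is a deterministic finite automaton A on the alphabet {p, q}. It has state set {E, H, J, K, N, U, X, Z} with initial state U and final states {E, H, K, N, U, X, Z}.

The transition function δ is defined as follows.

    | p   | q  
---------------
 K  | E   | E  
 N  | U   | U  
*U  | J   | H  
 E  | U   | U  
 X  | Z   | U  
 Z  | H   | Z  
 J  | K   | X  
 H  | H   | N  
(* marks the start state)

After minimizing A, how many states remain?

7

All states are reachable from the start state.
Start with accepting vs non-accepting: {E,H,K,N,U,X,Z} | {J}.
On input p, block {E,H,K,N,U,X,Z} splits into {E,H,K,N,X,Z} and {U}.
On input p, block {E,H,K,N,X,Z} splits into {H,K,X,Z} and {E,N}.
Refine {H,K,X,Z} on symbol p: members go to different blocks, giving {H,X,Z} and {K}.
On input q, block {H,X,Z} splits into {Z} and {X} and {H}.
No further refinement is possible. Final partition (7 blocks): {Z} | {J} | {U} | {E,N} | {K} | {X} | {H}.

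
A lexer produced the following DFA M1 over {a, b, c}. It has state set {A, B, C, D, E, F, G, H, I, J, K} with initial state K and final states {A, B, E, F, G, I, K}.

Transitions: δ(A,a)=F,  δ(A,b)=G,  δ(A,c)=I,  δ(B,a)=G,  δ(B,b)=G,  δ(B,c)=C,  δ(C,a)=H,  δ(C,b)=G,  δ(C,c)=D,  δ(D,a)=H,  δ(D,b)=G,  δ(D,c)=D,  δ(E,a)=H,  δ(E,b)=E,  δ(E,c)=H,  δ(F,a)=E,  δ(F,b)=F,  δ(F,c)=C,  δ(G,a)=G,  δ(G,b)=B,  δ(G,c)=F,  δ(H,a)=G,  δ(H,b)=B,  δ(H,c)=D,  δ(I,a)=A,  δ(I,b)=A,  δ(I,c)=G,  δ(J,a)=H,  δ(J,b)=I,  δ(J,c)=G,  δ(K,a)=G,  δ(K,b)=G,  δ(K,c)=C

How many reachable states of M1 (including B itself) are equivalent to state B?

2

Reachable states from the start: {B,C,D,E,F,G,H,K}. Unreachable: {A,I,J} — drop them.
Initial partition by acceptance: {B,E,F,G,K} | {C,D,H}.
Split {B,E,F,G,K} by δ(·,a) → {B,F,G,K} and {E}.
Split {B,F,G,K} by δ(·,a) → {B,G,K} and {F}.
On input c, block {B,G,K} splits into {B,K} and {G}.
On input a, block {C,D,H} splits into {C,D} and {H}.
No further refinement is possible. Final partition (6 blocks): {B,K} | {C,D} | {E} | {F} | {G} | {H}.
State B belongs to the block {B,K}, which has 2 states.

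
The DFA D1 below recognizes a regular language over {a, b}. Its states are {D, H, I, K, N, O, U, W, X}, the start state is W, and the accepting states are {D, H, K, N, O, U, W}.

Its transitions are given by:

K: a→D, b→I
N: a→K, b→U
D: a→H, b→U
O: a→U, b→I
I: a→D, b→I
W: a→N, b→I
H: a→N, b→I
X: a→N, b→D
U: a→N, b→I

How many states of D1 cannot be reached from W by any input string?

No path from W leads to O, X; the other 7 states are all reachable.

2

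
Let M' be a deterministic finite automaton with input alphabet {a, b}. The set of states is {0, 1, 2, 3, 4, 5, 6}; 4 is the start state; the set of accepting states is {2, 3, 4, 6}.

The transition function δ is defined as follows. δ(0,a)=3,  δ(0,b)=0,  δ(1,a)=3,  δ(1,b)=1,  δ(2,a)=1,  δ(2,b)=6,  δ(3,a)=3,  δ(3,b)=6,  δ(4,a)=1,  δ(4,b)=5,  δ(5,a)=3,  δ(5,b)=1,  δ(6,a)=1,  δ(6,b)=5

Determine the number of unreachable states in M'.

2

No path from 4 leads to 0, 2; the other 5 states are all reachable.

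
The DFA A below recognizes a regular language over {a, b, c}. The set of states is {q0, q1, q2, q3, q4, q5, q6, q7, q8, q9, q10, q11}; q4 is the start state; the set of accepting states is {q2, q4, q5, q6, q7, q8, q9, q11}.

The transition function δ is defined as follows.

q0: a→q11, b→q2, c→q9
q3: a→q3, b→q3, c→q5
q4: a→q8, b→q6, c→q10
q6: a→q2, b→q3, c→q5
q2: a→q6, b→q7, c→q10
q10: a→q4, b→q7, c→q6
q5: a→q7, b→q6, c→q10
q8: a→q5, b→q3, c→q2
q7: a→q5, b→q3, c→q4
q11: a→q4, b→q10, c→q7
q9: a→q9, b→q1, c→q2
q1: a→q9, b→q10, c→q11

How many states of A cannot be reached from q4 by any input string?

4

BFS from q4 reaches {q2, q3, q4, q5, q6, q7, q8, q10}; the 4 state(s) q0, q1, q9, q11 are never visited.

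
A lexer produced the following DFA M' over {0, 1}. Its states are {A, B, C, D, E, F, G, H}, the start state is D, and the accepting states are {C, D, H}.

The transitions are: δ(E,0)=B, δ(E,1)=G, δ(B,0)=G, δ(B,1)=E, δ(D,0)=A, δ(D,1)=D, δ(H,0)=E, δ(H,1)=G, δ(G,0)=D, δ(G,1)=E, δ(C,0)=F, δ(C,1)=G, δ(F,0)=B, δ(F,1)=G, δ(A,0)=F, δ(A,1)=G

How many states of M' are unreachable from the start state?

No path from D leads to C, H; the other 6 states are all reachable.

2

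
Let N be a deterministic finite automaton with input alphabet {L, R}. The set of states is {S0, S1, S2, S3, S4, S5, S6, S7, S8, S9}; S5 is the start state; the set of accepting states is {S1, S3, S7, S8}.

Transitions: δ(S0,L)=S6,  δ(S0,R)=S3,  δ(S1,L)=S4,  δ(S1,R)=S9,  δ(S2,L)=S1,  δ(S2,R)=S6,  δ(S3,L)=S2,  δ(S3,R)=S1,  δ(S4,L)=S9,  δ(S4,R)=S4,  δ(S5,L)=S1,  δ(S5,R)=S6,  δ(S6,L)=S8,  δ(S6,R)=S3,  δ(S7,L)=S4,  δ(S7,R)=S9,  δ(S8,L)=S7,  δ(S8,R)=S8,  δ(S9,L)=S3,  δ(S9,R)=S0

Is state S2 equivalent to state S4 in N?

No

P0 = {S1,S3,S7,S8} | {S0,S2,S4,S5,S6,S9}.
Refine {S1,S3,S7,S8} on symbol L: members go to different blocks, giving {S1,S3,S7} and {S8}.
Split {S1,S3,S7} by δ(·,R) → {S1,S7} and {S3}.
On input L, block {S0,S2,S4,S5,S6,S9} splits into {S0,S4} and {S2,S5} and {S6} and {S9}.
Refine {S0,S4} on symbol L: members go to different blocks, giving {S0} and {S4}.
No further refinement is possible. Final partition (8 blocks): {S1,S7} | {S0} | {S8} | {S3} | {S2,S5} | {S6} | {S9} | {S4}.
S2 and S4 end up in different blocks, so they are distinguishable. For instance, the string 'L' is accepted from only S2.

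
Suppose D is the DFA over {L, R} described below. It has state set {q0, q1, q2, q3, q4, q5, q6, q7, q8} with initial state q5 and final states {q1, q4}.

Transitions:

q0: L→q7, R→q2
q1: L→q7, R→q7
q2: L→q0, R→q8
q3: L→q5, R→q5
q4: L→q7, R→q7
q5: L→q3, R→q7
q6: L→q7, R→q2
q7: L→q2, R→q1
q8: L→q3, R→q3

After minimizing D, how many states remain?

7

States {q4,q6} cannot be reached from the start state, so discard them.
P0 = {q1} | {q0,q2,q3,q5,q7,q8}.
Split {q0,q2,q3,q5,q7,q8} by δ(·,R) → {q0,q2,q3,q5,q8} and {q7}.
On input L, block {q0,q2,q3,q5,q8} splits into {q2,q3,q5,q8} and {q0}.
Refine {q2,q3,q5,q8} on symbol L: members go to different blocks, giving {q3,q5,q8} and {q2}.
Refine {q3,q5,q8} on symbol R: members go to different blocks, giving {q3,q8} and {q5}.
Refine {q3,q8} on symbol L: members go to different blocks, giving {q3} and {q8}.
The partition is now stable with 7 blocks: {q1} | {q3} | {q7} | {q0} | {q2} | {q5} | {q8}.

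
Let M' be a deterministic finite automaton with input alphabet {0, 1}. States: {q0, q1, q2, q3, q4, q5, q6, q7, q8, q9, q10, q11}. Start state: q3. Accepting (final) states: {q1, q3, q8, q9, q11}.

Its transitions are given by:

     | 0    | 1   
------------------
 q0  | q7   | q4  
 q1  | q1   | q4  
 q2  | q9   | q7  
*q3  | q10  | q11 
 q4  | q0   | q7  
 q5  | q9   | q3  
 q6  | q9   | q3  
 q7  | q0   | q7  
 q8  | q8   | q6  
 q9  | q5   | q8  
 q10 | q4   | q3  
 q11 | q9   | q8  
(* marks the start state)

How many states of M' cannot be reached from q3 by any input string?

Starting at q3 and following transitions, the reachable set is {q0, q3, q4, q5, q6, q7, q8, q9, q10, q11}. That leaves q1, q2 unreachable — 2 in total.

2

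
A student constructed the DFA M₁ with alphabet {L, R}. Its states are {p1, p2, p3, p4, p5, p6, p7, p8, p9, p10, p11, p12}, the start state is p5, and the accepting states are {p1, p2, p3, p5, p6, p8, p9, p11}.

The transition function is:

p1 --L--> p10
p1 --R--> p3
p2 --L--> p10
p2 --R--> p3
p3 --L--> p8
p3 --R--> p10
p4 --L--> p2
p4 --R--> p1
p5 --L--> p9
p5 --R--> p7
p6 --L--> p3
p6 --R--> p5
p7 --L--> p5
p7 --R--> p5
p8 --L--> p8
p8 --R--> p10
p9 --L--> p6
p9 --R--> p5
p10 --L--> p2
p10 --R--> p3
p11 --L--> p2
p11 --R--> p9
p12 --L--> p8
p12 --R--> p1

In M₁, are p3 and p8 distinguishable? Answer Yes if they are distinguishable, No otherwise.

Reachable states from the start: {p2,p3,p5,p6,p7,p8,p9,p10}. Unreachable: {p1,p4,p11,p12} — drop them.
Initial partition by acceptance: {p2,p3,p5,p6,p8,p9} | {p7,p10}.
Split {p2,p3,p5,p6,p8,p9} by δ(·,L) → {p3,p5,p6,p8,p9} and {p2}.
Split {p3,p5,p6,p8,p9} by δ(·,R) → {p3,p5,p8} and {p6,p9}.
On input L, block {p3,p5,p8} splits into {p3,p8} and {p5}.
Split {p7,p10} by δ(·,L) → {p7} and {p10}.
Refine {p6,p9} on symbol L: members go to different blocks, giving {p6} and {p9}.
Stable partition: {p3,p8} | {p7} | {p2} | {p6} | {p5} | {p10} | {p9} — 7 equivalence classes.
p3 and p8 lie in the same block of the stable partition, so they are equivalent — no string distinguishes them.

No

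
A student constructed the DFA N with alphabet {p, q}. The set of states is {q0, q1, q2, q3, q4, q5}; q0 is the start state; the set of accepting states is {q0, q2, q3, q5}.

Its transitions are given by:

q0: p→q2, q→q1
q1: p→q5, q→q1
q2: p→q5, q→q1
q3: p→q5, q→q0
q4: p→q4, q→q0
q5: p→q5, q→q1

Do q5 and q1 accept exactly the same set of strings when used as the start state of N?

Reachable states from the start: {q0,q1,q2,q5}. Unreachable: {q3,q4} — drop them.
P0 = {q0,q2,q5} | {q1}.
No further refinement is possible. Final partition (2 blocks): {q0,q2,q5} | {q1}.
q5 and q1 end up in different blocks, so they are distinguishable. For instance, the string 'ε' is accepted from only q5.

No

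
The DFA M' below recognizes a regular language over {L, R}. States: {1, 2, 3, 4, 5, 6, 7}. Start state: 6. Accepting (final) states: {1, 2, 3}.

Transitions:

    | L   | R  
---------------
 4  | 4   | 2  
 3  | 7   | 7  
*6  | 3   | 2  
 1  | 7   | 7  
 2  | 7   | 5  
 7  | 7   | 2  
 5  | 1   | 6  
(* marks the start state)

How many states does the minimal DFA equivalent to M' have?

5

States {4} cannot be reached from the start state, so discard them.
P0 = {1,2,3} | {5,6,7}.
Split {5,6,7} by δ(·,L) → {5,6} and {7}.
On input R, block {1,2,3} splits into {1,3} and {2}.
On input R, block {5,6} splits into {5} and {6}.
No further refinement is possible. Final partition (5 blocks): {1,3} | {5} | {7} | {2} | {6}.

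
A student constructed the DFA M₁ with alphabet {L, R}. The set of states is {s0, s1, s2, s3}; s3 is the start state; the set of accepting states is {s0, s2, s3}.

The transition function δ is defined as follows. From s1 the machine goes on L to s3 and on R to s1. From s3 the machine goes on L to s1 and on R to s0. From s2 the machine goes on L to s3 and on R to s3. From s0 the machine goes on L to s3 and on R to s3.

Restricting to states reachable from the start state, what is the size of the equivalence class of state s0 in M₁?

Reachable states from the start: {s0,s1,s3}. Unreachable: {s2} — drop them.
P0 = {s0,s3} | {s1}.
On input L, block {s0,s3} splits into {s0} and {s3}.
No further refinement is possible. Final partition (3 blocks): {s0} | {s1} | {s3}.
State s0 belongs to the block {s0}, which has 1 states.

1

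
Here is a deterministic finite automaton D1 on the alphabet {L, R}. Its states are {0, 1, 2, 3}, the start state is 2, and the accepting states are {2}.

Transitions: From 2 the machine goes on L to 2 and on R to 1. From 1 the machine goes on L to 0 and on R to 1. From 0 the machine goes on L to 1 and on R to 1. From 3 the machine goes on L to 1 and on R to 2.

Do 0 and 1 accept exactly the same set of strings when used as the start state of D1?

Yes

Reachable states from the start: {0,1,2}. Unreachable: {3} — drop them.
P0 = {2} | {0,1}.
Stable partition: {2} | {0,1} — 2 equivalence classes.
0 and 1 lie in the same block of the stable partition, so they are equivalent — no string distinguishes them.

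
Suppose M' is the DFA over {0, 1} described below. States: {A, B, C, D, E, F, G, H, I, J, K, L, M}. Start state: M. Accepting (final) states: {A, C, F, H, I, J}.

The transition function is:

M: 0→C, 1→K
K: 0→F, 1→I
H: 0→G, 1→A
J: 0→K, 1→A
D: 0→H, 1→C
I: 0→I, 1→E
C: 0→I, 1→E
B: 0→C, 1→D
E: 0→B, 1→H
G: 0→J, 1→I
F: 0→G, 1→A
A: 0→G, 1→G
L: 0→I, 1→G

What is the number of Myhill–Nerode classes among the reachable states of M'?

Reachable states from the start: {A,B,C,D,E,F,G,H,I,J,K,M}. Unreachable: {L} — drop them.
Initial partition by acceptance: {A,C,F,H,I,J} | {B,D,E,G,K,M}.
Split {A,C,F,H,I,J} by δ(·,0) → {A,F,H,J} and {C,I}.
Refine {A,F,H,J} on symbol 1: members go to different blocks, giving {F,H,J} and {A}.
Split {B,D,E,G,K,M} by δ(·,0) → {D,G,K} and {B,M} and {E}.
The partition is now stable with 6 blocks: {F,H,J} | {D,G,K} | {C,I} | {A} | {B,M} | {E}.

6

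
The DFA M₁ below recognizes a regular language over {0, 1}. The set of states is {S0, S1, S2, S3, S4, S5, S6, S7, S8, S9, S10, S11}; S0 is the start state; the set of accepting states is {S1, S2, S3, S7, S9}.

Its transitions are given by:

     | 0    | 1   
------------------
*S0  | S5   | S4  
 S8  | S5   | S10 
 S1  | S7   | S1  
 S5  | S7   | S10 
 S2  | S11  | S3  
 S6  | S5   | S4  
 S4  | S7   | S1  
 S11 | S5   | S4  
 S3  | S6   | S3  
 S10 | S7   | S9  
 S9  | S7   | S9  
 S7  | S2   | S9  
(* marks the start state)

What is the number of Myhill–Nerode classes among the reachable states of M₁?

6

States {S8} cannot be reached from the start state, so discard them.
P0 = {S1,S2,S3,S7,S9} | {S0,S4,S5,S6,S10,S11}.
Split {S1,S2,S3,S7,S9} by δ(·,0) → {S1,S7,S9} and {S2,S3}.
Split {S1,S7,S9} by δ(·,0) → {S1,S9} and {S7}.
On input 0, block {S0,S4,S5,S6,S10,S11} splits into {S0,S6,S11} and {S4,S5,S10}.
Refine {S4,S5,S10} on symbol 1: members go to different blocks, giving {S4,S10} and {S5}.
Stable partition: {S1,S9} | {S0,S6,S11} | {S2,S3} | {S7} | {S4,S10} | {S5} — 6 equivalence classes.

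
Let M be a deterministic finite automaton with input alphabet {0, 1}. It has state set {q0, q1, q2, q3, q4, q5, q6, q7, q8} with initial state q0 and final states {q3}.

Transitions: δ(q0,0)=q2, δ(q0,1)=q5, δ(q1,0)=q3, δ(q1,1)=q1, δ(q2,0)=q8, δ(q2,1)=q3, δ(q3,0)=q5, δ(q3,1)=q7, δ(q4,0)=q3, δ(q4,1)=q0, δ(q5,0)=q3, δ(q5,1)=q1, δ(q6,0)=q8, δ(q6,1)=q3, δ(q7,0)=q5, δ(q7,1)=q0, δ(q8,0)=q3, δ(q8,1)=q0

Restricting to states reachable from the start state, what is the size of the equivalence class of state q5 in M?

Reachable states from the start: {q0,q1,q2,q3,q5,q7,q8}. Unreachable: {q4,q6} — drop them.
P0 = {q3} | {q0,q1,q2,q5,q7,q8}.
On input 0, block {q0,q1,q2,q5,q7,q8} splits into {q0,q2,q7} and {q1,q5,q8}.
Split {q0,q2,q7} by δ(·,0) → {q2,q7} and {q0}.
On input 1, block {q2,q7} splits into {q2} and {q7}.
Refine {q1,q5,q8} on symbol 1: members go to different blocks, giving {q1,q5} and {q8}.
Stable partition: {q3} | {q2} | {q1,q5} | {q0} | {q7} | {q8} — 6 equivalence classes.
The equivalence class containing q5 is {q1,q5}, of size 2.

2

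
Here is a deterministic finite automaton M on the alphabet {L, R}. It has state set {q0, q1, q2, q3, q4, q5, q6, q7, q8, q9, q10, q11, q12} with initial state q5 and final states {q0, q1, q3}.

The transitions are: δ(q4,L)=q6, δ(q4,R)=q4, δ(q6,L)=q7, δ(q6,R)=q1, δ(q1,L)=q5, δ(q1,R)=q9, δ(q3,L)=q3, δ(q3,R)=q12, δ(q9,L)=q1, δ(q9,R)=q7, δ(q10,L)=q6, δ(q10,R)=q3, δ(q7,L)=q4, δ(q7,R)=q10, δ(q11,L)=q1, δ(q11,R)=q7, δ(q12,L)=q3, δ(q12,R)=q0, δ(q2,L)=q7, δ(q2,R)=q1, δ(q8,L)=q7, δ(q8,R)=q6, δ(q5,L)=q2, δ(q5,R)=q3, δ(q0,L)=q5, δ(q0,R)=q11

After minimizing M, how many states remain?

First remove the unreachable states {q8}; 12 states remain.
P0 = {q0,q1,q3} | {q2,q4,q5,q6,q7,q9,q10,q11,q12}.
On input L, block {q0,q1,q3} splits into {q0,q1} and {q3}.
Split {q2,q4,q5,q6,q7,q9,q10,q11,q12} by δ(·,L) → {q2,q4,q5,q6,q7,q10} and {q9,q11} and {q12}.
Refine {q2,q4,q5,q6,q7,q10} on symbol R: members go to different blocks, giving {q2,q6} and {q4,q7} and {q5,q10}.
On input L, block {q4,q7} splits into {q4} and {q7}.
The partition is now stable with 8 blocks: {q0,q1} | {q2,q6} | {q3} | {q9,q11} | {q12} | {q4} | {q5,q10} | {q7}.

8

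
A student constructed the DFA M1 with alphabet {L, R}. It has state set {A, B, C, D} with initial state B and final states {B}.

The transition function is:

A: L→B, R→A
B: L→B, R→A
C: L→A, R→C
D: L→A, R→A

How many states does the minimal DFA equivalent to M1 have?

States {C,D} cannot be reached from the start state, so discard them.
P0 = {B} | {A}.
The partition is now stable with 2 blocks: {B} | {A}.

2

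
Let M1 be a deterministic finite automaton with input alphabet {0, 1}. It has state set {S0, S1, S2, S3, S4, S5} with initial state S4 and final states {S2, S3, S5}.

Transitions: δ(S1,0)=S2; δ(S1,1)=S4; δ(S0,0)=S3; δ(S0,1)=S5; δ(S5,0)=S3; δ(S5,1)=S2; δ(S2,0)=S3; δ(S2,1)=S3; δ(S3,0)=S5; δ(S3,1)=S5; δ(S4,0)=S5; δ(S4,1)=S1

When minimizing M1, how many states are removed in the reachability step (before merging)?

1

BFS from S4 reaches {S1, S2, S3, S4, S5}; the 1 state(s) S0 are never visited.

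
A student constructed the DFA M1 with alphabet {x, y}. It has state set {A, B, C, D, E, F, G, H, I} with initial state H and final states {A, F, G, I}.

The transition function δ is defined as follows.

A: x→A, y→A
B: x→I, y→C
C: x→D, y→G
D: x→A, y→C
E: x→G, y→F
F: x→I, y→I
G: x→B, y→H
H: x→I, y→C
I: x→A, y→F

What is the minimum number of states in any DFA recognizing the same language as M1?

Reachable states from the start: {A,B,C,D,F,G,H,I}. Unreachable: {E} — drop them.
P0 = {A,F,G,I} | {B,C,D,H}.
On input x, block {A,F,G,I} splits into {A,F,I} and {G}.
Split {B,C,D,H} by δ(·,x) → {B,D,H} and {C}.
No further refinement is possible. Final partition (4 blocks): {A,F,I} | {B,D,H} | {G} | {C}.

4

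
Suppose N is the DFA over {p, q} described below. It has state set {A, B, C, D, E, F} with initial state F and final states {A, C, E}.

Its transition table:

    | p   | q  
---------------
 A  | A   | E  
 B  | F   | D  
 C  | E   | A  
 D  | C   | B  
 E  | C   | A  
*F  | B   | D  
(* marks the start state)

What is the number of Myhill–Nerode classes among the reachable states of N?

All states are reachable from the start state.
Start with accepting vs non-accepting: {A,C,E} | {B,D,F}.
Refine {B,D,F} on symbol p: members go to different blocks, giving {B,F} and {D}.
No further refinement is possible. Final partition (3 blocks): {A,C,E} | {B,F} | {D}.

3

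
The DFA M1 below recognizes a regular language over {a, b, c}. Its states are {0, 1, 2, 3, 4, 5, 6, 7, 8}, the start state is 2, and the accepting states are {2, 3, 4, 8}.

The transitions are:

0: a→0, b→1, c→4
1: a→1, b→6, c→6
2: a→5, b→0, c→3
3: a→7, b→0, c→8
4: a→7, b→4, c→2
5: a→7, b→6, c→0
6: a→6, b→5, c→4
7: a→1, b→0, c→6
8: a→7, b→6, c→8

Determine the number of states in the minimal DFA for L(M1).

4

All states are reachable from the start state.
P0 = {2,3,4,8} | {0,1,5,6,7}.
Split {2,3,4,8} by δ(·,b) → {2,3,8} and {4}.
On input c, block {0,1,5,6,7} splits into {1,5,7} and {0,6}.
No further refinement is possible. Final partition (4 blocks): {2,3,8} | {1,5,7} | {4} | {0,6}.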